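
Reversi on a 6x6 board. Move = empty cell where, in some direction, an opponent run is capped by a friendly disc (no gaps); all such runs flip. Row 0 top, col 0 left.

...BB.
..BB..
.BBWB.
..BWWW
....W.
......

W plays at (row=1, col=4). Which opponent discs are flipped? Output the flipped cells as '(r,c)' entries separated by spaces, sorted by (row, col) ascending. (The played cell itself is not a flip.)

Answer: (2,4)

Derivation:
Dir NW: opp run (0,3), next=edge -> no flip
Dir N: opp run (0,4), next=edge -> no flip
Dir NE: first cell '.' (not opp) -> no flip
Dir W: opp run (1,3) (1,2), next='.' -> no flip
Dir E: first cell '.' (not opp) -> no flip
Dir SW: first cell 'W' (not opp) -> no flip
Dir S: opp run (2,4) capped by W -> flip
Dir SE: first cell '.' (not opp) -> no flip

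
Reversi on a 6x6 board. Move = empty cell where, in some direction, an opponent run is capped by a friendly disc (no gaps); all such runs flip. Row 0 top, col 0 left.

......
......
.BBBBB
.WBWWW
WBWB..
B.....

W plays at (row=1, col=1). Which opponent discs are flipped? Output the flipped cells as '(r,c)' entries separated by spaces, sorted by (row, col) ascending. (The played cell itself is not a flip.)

Dir NW: first cell '.' (not opp) -> no flip
Dir N: first cell '.' (not opp) -> no flip
Dir NE: first cell '.' (not opp) -> no flip
Dir W: first cell '.' (not opp) -> no flip
Dir E: first cell '.' (not opp) -> no flip
Dir SW: first cell '.' (not opp) -> no flip
Dir S: opp run (2,1) capped by W -> flip
Dir SE: opp run (2,2) capped by W -> flip

Answer: (2,1) (2,2)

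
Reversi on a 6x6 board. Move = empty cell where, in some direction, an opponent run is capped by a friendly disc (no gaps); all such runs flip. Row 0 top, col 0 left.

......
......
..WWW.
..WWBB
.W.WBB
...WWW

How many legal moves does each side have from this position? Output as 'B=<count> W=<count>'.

Answer: B=7 W=1

Derivation:
-- B to move --
(1,1): flips 2 -> legal
(1,2): flips 1 -> legal
(1,3): flips 1 -> legal
(1,4): flips 1 -> legal
(1,5): no bracket -> illegal
(2,1): no bracket -> illegal
(2,5): no bracket -> illegal
(3,0): no bracket -> illegal
(3,1): flips 2 -> legal
(4,0): no bracket -> illegal
(4,2): flips 1 -> legal
(5,0): no bracket -> illegal
(5,1): no bracket -> illegal
(5,2): flips 1 -> legal
B mobility = 7
-- W to move --
(2,5): flips 3 -> legal
W mobility = 1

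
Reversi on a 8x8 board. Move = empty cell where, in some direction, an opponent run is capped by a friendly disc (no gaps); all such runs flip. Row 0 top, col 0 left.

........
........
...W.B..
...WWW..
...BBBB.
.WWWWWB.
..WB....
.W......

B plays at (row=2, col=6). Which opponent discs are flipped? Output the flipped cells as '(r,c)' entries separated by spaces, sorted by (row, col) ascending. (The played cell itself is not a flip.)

Dir NW: first cell '.' (not opp) -> no flip
Dir N: first cell '.' (not opp) -> no flip
Dir NE: first cell '.' (not opp) -> no flip
Dir W: first cell 'B' (not opp) -> no flip
Dir E: first cell '.' (not opp) -> no flip
Dir SW: opp run (3,5) capped by B -> flip
Dir S: first cell '.' (not opp) -> no flip
Dir SE: first cell '.' (not opp) -> no flip

Answer: (3,5)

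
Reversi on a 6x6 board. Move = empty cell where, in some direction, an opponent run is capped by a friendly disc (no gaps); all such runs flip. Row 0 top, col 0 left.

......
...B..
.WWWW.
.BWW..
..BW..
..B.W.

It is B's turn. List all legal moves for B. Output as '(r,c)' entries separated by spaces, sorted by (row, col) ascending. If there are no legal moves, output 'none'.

(1,0): no bracket -> illegal
(1,1): flips 1 -> legal
(1,2): flips 2 -> legal
(1,4): no bracket -> illegal
(1,5): flips 2 -> legal
(2,0): no bracket -> illegal
(2,5): no bracket -> illegal
(3,0): no bracket -> illegal
(3,4): flips 3 -> legal
(3,5): flips 1 -> legal
(4,1): no bracket -> illegal
(4,4): flips 1 -> legal
(4,5): no bracket -> illegal
(5,3): flips 3 -> legal
(5,5): no bracket -> illegal

Answer: (1,1) (1,2) (1,5) (3,4) (3,5) (4,4) (5,3)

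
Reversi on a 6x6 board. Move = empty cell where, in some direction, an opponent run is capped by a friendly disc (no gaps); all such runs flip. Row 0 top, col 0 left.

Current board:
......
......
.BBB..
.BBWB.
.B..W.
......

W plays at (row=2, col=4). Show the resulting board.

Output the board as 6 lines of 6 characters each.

Answer: ......
......
.BBBW.
.BBWW.
.B..W.
......

Derivation:
Place W at (2,4); scan 8 dirs for brackets.
Dir NW: first cell '.' (not opp) -> no flip
Dir N: first cell '.' (not opp) -> no flip
Dir NE: first cell '.' (not opp) -> no flip
Dir W: opp run (2,3) (2,2) (2,1), next='.' -> no flip
Dir E: first cell '.' (not opp) -> no flip
Dir SW: first cell 'W' (not opp) -> no flip
Dir S: opp run (3,4) capped by W -> flip
Dir SE: first cell '.' (not opp) -> no flip
All flips: (3,4)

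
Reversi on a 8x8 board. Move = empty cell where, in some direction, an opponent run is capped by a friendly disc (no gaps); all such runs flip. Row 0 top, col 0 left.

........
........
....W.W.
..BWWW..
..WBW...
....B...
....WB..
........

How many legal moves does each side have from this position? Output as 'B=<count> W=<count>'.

-- B to move --
(1,3): no bracket -> illegal
(1,4): flips 3 -> legal
(1,5): no bracket -> illegal
(1,6): no bracket -> illegal
(1,7): no bracket -> illegal
(2,2): no bracket -> illegal
(2,3): flips 1 -> legal
(2,5): flips 1 -> legal
(2,7): no bracket -> illegal
(3,1): no bracket -> illegal
(3,6): flips 3 -> legal
(3,7): no bracket -> illegal
(4,1): flips 1 -> legal
(4,5): flips 1 -> legal
(4,6): no bracket -> illegal
(5,1): no bracket -> illegal
(5,2): flips 1 -> legal
(5,3): no bracket -> illegal
(5,5): no bracket -> illegal
(6,3): flips 1 -> legal
(7,3): no bracket -> illegal
(7,4): flips 1 -> legal
(7,5): no bracket -> illegal
B mobility = 9
-- W to move --
(2,1): no bracket -> illegal
(2,2): flips 1 -> legal
(2,3): no bracket -> illegal
(3,1): flips 1 -> legal
(4,1): no bracket -> illegal
(4,5): no bracket -> illegal
(5,2): flips 1 -> legal
(5,3): flips 1 -> legal
(5,5): no bracket -> illegal
(5,6): no bracket -> illegal
(6,3): no bracket -> illegal
(6,6): flips 1 -> legal
(7,4): no bracket -> illegal
(7,5): no bracket -> illegal
(7,6): no bracket -> illegal
W mobility = 5

Answer: B=9 W=5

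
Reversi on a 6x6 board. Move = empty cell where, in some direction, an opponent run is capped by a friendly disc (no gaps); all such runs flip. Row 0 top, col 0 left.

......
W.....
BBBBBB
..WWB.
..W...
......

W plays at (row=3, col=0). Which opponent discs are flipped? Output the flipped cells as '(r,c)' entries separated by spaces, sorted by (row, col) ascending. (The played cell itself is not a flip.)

Answer: (2,0)

Derivation:
Dir NW: edge -> no flip
Dir N: opp run (2,0) capped by W -> flip
Dir NE: opp run (2,1), next='.' -> no flip
Dir W: edge -> no flip
Dir E: first cell '.' (not opp) -> no flip
Dir SW: edge -> no flip
Dir S: first cell '.' (not opp) -> no flip
Dir SE: first cell '.' (not opp) -> no flip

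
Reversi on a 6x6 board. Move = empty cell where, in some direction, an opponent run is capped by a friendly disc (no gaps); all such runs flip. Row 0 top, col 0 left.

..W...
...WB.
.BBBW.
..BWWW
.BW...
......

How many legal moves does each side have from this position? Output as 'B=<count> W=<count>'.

-- B to move --
(0,1): no bracket -> illegal
(0,3): flips 1 -> legal
(0,4): flips 1 -> legal
(1,1): no bracket -> illegal
(1,2): flips 1 -> legal
(1,5): no bracket -> illegal
(2,5): flips 1 -> legal
(3,1): no bracket -> illegal
(4,3): flips 2 -> legal
(4,4): flips 3 -> legal
(4,5): flips 1 -> legal
(5,1): no bracket -> illegal
(5,2): flips 1 -> legal
(5,3): no bracket -> illegal
B mobility = 8
-- W to move --
(0,3): no bracket -> illegal
(0,4): flips 1 -> legal
(0,5): no bracket -> illegal
(1,0): no bracket -> illegal
(1,1): flips 1 -> legal
(1,2): flips 3 -> legal
(1,5): flips 1 -> legal
(2,0): flips 3 -> legal
(2,5): no bracket -> illegal
(3,0): no bracket -> illegal
(3,1): flips 2 -> legal
(4,0): flips 1 -> legal
(4,3): no bracket -> illegal
(5,0): no bracket -> illegal
(5,1): no bracket -> illegal
(5,2): no bracket -> illegal
W mobility = 7

Answer: B=8 W=7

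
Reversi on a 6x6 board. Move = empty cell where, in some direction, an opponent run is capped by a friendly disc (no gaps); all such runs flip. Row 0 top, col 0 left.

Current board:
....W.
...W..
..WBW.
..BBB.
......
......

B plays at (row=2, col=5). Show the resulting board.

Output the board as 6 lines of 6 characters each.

Place B at (2,5); scan 8 dirs for brackets.
Dir NW: first cell '.' (not opp) -> no flip
Dir N: first cell '.' (not opp) -> no flip
Dir NE: edge -> no flip
Dir W: opp run (2,4) capped by B -> flip
Dir E: edge -> no flip
Dir SW: first cell 'B' (not opp) -> no flip
Dir S: first cell '.' (not opp) -> no flip
Dir SE: edge -> no flip
All flips: (2,4)

Answer: ....W.
...W..
..WBBB
..BBB.
......
......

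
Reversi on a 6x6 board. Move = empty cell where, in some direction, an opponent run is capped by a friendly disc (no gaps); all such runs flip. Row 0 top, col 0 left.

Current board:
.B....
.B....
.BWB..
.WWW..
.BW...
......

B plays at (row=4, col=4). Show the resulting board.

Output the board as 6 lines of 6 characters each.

Place B at (4,4); scan 8 dirs for brackets.
Dir NW: opp run (3,3) (2,2) capped by B -> flip
Dir N: first cell '.' (not opp) -> no flip
Dir NE: first cell '.' (not opp) -> no flip
Dir W: first cell '.' (not opp) -> no flip
Dir E: first cell '.' (not opp) -> no flip
Dir SW: first cell '.' (not opp) -> no flip
Dir S: first cell '.' (not opp) -> no flip
Dir SE: first cell '.' (not opp) -> no flip
All flips: (2,2) (3,3)

Answer: .B....
.B....
.BBB..
.WWB..
.BW.B.
......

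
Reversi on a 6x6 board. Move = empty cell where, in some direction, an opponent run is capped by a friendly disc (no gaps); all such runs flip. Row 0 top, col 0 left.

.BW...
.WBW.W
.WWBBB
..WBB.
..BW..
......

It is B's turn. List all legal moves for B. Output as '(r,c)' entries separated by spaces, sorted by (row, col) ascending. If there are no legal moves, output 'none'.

Answer: (0,0) (0,3) (0,5) (1,0) (1,4) (2,0) (3,0) (3,1) (4,1) (4,4) (5,2) (5,3)

Derivation:
(0,0): flips 2 -> legal
(0,3): flips 2 -> legal
(0,4): no bracket -> illegal
(0,5): flips 1 -> legal
(1,0): flips 1 -> legal
(1,4): flips 1 -> legal
(2,0): flips 2 -> legal
(3,0): flips 1 -> legal
(3,1): flips 3 -> legal
(4,1): flips 1 -> legal
(4,4): flips 1 -> legal
(5,2): flips 1 -> legal
(5,3): flips 1 -> legal
(5,4): no bracket -> illegal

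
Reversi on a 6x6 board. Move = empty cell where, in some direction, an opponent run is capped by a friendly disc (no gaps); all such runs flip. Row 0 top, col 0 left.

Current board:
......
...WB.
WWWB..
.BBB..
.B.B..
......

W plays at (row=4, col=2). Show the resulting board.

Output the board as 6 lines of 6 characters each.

Answer: ......
...WB.
WWWB..
.WWB..
.BWB..
......

Derivation:
Place W at (4,2); scan 8 dirs for brackets.
Dir NW: opp run (3,1) capped by W -> flip
Dir N: opp run (3,2) capped by W -> flip
Dir NE: opp run (3,3), next='.' -> no flip
Dir W: opp run (4,1), next='.' -> no flip
Dir E: opp run (4,3), next='.' -> no flip
Dir SW: first cell '.' (not opp) -> no flip
Dir S: first cell '.' (not opp) -> no flip
Dir SE: first cell '.' (not opp) -> no flip
All flips: (3,1) (3,2)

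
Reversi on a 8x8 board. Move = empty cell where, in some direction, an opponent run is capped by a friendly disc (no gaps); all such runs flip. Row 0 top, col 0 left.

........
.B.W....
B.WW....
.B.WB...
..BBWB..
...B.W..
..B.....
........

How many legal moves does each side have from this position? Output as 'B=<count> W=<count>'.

-- B to move --
(0,2): no bracket -> illegal
(0,3): flips 3 -> legal
(0,4): flips 2 -> legal
(1,2): flips 1 -> legal
(1,4): no bracket -> illegal
(2,1): no bracket -> illegal
(2,4): flips 1 -> legal
(3,2): flips 1 -> legal
(3,5): flips 1 -> legal
(4,6): no bracket -> illegal
(5,4): flips 1 -> legal
(5,6): no bracket -> illegal
(6,4): no bracket -> illegal
(6,5): flips 1 -> legal
(6,6): flips 4 -> legal
B mobility = 9
-- W to move --
(0,0): flips 1 -> legal
(0,1): no bracket -> illegal
(0,2): no bracket -> illegal
(1,0): no bracket -> illegal
(1,2): no bracket -> illegal
(2,1): no bracket -> illegal
(2,4): flips 1 -> legal
(2,5): no bracket -> illegal
(3,0): no bracket -> illegal
(3,2): no bracket -> illegal
(3,5): flips 2 -> legal
(3,6): no bracket -> illegal
(4,0): flips 1 -> legal
(4,1): flips 2 -> legal
(4,6): flips 1 -> legal
(5,1): flips 1 -> legal
(5,2): no bracket -> illegal
(5,4): no bracket -> illegal
(5,6): flips 2 -> legal
(6,1): no bracket -> illegal
(6,3): flips 2 -> legal
(6,4): no bracket -> illegal
(7,1): flips 2 -> legal
(7,2): no bracket -> illegal
(7,3): no bracket -> illegal
W mobility = 10

Answer: B=9 W=10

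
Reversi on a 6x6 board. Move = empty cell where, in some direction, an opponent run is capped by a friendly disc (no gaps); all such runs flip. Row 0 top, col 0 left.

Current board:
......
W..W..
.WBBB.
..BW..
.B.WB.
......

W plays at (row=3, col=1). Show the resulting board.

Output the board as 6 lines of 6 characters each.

Answer: ......
W..W..
.WWBB.
.WWW..
.B.WB.
......

Derivation:
Place W at (3,1); scan 8 dirs for brackets.
Dir NW: first cell '.' (not opp) -> no flip
Dir N: first cell 'W' (not opp) -> no flip
Dir NE: opp run (2,2) capped by W -> flip
Dir W: first cell '.' (not opp) -> no flip
Dir E: opp run (3,2) capped by W -> flip
Dir SW: first cell '.' (not opp) -> no flip
Dir S: opp run (4,1), next='.' -> no flip
Dir SE: first cell '.' (not opp) -> no flip
All flips: (2,2) (3,2)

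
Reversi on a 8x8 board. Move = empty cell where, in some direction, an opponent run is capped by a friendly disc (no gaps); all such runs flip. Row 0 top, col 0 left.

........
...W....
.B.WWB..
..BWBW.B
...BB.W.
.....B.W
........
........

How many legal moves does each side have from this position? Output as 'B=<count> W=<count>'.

-- B to move --
(0,2): no bracket -> illegal
(0,3): flips 3 -> legal
(0,4): no bracket -> illegal
(1,2): flips 1 -> legal
(1,4): flips 2 -> legal
(1,5): no bracket -> illegal
(2,2): flips 3 -> legal
(2,6): flips 1 -> legal
(3,6): flips 1 -> legal
(4,2): no bracket -> illegal
(4,5): flips 1 -> legal
(4,7): no bracket -> illegal
(5,6): no bracket -> illegal
(6,6): no bracket -> illegal
(6,7): no bracket -> illegal
B mobility = 7
-- W to move --
(1,0): no bracket -> illegal
(1,1): no bracket -> illegal
(1,2): no bracket -> illegal
(1,4): no bracket -> illegal
(1,5): flips 1 -> legal
(1,6): no bracket -> illegal
(2,0): no bracket -> illegal
(2,2): no bracket -> illegal
(2,6): flips 1 -> legal
(2,7): no bracket -> illegal
(3,0): no bracket -> illegal
(3,1): flips 1 -> legal
(3,6): no bracket -> illegal
(4,1): flips 1 -> legal
(4,2): no bracket -> illegal
(4,5): flips 1 -> legal
(4,7): no bracket -> illegal
(5,2): no bracket -> illegal
(5,3): flips 2 -> legal
(5,4): flips 2 -> legal
(5,6): no bracket -> illegal
(6,4): flips 1 -> legal
(6,5): no bracket -> illegal
(6,6): flips 2 -> legal
W mobility = 9

Answer: B=7 W=9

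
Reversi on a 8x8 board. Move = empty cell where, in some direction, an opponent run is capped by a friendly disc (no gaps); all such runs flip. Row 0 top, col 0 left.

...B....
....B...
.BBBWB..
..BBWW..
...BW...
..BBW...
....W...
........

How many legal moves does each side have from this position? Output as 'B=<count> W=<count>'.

-- B to move --
(1,3): no bracket -> illegal
(1,5): flips 1 -> legal
(2,6): flips 2 -> legal
(3,6): flips 2 -> legal
(4,5): flips 3 -> legal
(4,6): no bracket -> illegal
(5,5): flips 2 -> legal
(6,3): no bracket -> illegal
(6,5): flips 1 -> legal
(7,3): no bracket -> illegal
(7,4): flips 5 -> legal
(7,5): flips 1 -> legal
B mobility = 8
-- W to move --
(0,2): no bracket -> illegal
(0,4): flips 1 -> legal
(0,5): no bracket -> illegal
(1,0): flips 3 -> legal
(1,1): flips 2 -> legal
(1,2): flips 1 -> legal
(1,3): no bracket -> illegal
(1,5): flips 1 -> legal
(1,6): flips 1 -> legal
(2,0): flips 3 -> legal
(2,6): flips 1 -> legal
(3,0): no bracket -> illegal
(3,1): flips 2 -> legal
(3,6): no bracket -> illegal
(4,1): no bracket -> illegal
(4,2): flips 3 -> legal
(5,1): flips 2 -> legal
(6,1): flips 2 -> legal
(6,2): flips 1 -> legal
(6,3): no bracket -> illegal
W mobility = 13

Answer: B=8 W=13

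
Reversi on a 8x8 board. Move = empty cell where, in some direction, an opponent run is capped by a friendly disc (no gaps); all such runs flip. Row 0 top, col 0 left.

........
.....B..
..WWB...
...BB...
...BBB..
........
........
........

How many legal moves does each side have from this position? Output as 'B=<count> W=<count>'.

-- B to move --
(1,1): flips 1 -> legal
(1,2): flips 1 -> legal
(1,3): flips 1 -> legal
(1,4): no bracket -> illegal
(2,1): flips 2 -> legal
(3,1): no bracket -> illegal
(3,2): no bracket -> illegal
B mobility = 4
-- W to move --
(0,4): no bracket -> illegal
(0,5): no bracket -> illegal
(0,6): no bracket -> illegal
(1,3): no bracket -> illegal
(1,4): no bracket -> illegal
(1,6): no bracket -> illegal
(2,5): flips 1 -> legal
(2,6): no bracket -> illegal
(3,2): no bracket -> illegal
(3,5): no bracket -> illegal
(3,6): no bracket -> illegal
(4,2): no bracket -> illegal
(4,6): no bracket -> illegal
(5,2): no bracket -> illegal
(5,3): flips 2 -> legal
(5,4): no bracket -> illegal
(5,5): flips 2 -> legal
(5,6): flips 2 -> legal
W mobility = 4

Answer: B=4 W=4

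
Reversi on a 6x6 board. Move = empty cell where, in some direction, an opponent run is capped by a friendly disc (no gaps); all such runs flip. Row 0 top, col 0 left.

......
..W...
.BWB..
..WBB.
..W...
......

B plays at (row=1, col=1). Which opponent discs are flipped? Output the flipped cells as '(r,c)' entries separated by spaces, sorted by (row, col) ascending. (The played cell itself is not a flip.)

Answer: (2,2)

Derivation:
Dir NW: first cell '.' (not opp) -> no flip
Dir N: first cell '.' (not opp) -> no flip
Dir NE: first cell '.' (not opp) -> no flip
Dir W: first cell '.' (not opp) -> no flip
Dir E: opp run (1,2), next='.' -> no flip
Dir SW: first cell '.' (not opp) -> no flip
Dir S: first cell 'B' (not opp) -> no flip
Dir SE: opp run (2,2) capped by B -> flip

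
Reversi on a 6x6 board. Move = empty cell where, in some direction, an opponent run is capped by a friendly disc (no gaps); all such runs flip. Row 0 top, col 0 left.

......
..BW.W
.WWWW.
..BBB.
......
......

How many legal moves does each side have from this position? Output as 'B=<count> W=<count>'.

-- B to move --
(0,2): no bracket -> illegal
(0,3): flips 2 -> legal
(0,4): no bracket -> illegal
(0,5): no bracket -> illegal
(1,0): flips 1 -> legal
(1,1): flips 1 -> legal
(1,4): flips 3 -> legal
(2,0): no bracket -> illegal
(2,5): no bracket -> illegal
(3,0): flips 1 -> legal
(3,1): no bracket -> illegal
(3,5): no bracket -> illegal
B mobility = 5
-- W to move --
(0,1): flips 1 -> legal
(0,2): flips 1 -> legal
(0,3): flips 1 -> legal
(1,1): flips 1 -> legal
(2,5): no bracket -> illegal
(3,1): no bracket -> illegal
(3,5): no bracket -> illegal
(4,1): flips 1 -> legal
(4,2): flips 2 -> legal
(4,3): flips 2 -> legal
(4,4): flips 2 -> legal
(4,5): flips 1 -> legal
W mobility = 9

Answer: B=5 W=9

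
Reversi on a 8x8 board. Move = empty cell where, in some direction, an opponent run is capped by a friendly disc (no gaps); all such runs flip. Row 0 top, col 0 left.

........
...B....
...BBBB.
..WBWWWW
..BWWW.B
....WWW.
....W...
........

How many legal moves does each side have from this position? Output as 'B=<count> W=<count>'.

-- B to move --
(2,1): no bracket -> illegal
(2,2): flips 1 -> legal
(2,7): flips 1 -> legal
(3,1): flips 1 -> legal
(4,1): flips 1 -> legal
(4,6): flips 5 -> legal
(5,2): flips 2 -> legal
(5,3): flips 3 -> legal
(5,7): no bracket -> illegal
(6,3): no bracket -> illegal
(6,5): flips 4 -> legal
(6,6): flips 2 -> legal
(6,7): flips 3 -> legal
(7,3): no bracket -> illegal
(7,4): flips 4 -> legal
(7,5): no bracket -> illegal
B mobility = 11
-- W to move --
(0,2): flips 2 -> legal
(0,3): flips 3 -> legal
(0,4): no bracket -> illegal
(1,2): flips 1 -> legal
(1,4): flips 3 -> legal
(1,5): flips 2 -> legal
(1,6): flips 2 -> legal
(1,7): flips 1 -> legal
(2,2): flips 1 -> legal
(2,7): no bracket -> illegal
(3,1): no bracket -> illegal
(4,1): flips 1 -> legal
(4,6): no bracket -> illegal
(5,1): no bracket -> illegal
(5,2): flips 1 -> legal
(5,3): no bracket -> illegal
(5,7): flips 1 -> legal
W mobility = 11

Answer: B=11 W=11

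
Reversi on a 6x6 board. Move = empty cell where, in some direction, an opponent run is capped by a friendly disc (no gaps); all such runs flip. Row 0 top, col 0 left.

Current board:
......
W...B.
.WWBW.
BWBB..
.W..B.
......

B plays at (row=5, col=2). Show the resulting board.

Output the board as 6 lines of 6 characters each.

Answer: ......
W...B.
.WWBW.
BWBB..
.B..B.
..B...

Derivation:
Place B at (5,2); scan 8 dirs for brackets.
Dir NW: opp run (4,1) capped by B -> flip
Dir N: first cell '.' (not opp) -> no flip
Dir NE: first cell '.' (not opp) -> no flip
Dir W: first cell '.' (not opp) -> no flip
Dir E: first cell '.' (not opp) -> no flip
Dir SW: edge -> no flip
Dir S: edge -> no flip
Dir SE: edge -> no flip
All flips: (4,1)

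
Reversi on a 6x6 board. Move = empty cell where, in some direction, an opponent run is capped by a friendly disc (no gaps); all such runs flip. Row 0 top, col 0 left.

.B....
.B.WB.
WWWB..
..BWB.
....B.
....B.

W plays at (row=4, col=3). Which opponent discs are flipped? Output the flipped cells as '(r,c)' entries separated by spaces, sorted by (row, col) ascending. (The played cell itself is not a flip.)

Dir NW: opp run (3,2) capped by W -> flip
Dir N: first cell 'W' (not opp) -> no flip
Dir NE: opp run (3,4), next='.' -> no flip
Dir W: first cell '.' (not opp) -> no flip
Dir E: opp run (4,4), next='.' -> no flip
Dir SW: first cell '.' (not opp) -> no flip
Dir S: first cell '.' (not opp) -> no flip
Dir SE: opp run (5,4), next=edge -> no flip

Answer: (3,2)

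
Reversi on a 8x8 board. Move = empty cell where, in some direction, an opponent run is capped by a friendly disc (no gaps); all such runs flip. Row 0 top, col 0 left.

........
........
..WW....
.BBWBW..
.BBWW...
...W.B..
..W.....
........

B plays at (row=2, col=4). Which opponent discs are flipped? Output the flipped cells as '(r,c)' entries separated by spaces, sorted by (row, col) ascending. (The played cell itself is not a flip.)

Answer: (3,3)

Derivation:
Dir NW: first cell '.' (not opp) -> no flip
Dir N: first cell '.' (not opp) -> no flip
Dir NE: first cell '.' (not opp) -> no flip
Dir W: opp run (2,3) (2,2), next='.' -> no flip
Dir E: first cell '.' (not opp) -> no flip
Dir SW: opp run (3,3) capped by B -> flip
Dir S: first cell 'B' (not opp) -> no flip
Dir SE: opp run (3,5), next='.' -> no flip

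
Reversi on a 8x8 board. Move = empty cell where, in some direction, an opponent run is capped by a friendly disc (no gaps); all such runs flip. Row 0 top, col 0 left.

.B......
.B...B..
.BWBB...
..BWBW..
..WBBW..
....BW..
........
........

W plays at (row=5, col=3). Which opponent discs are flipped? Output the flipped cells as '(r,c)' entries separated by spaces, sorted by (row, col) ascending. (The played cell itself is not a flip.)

Answer: (4,3) (4,4) (5,4)

Derivation:
Dir NW: first cell 'W' (not opp) -> no flip
Dir N: opp run (4,3) capped by W -> flip
Dir NE: opp run (4,4) capped by W -> flip
Dir W: first cell '.' (not opp) -> no flip
Dir E: opp run (5,4) capped by W -> flip
Dir SW: first cell '.' (not opp) -> no flip
Dir S: first cell '.' (not opp) -> no flip
Dir SE: first cell '.' (not opp) -> no flip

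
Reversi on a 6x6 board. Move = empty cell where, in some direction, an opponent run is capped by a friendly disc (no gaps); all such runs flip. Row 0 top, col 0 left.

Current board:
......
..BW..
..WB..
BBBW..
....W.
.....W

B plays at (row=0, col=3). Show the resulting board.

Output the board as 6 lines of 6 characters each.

Place B at (0,3); scan 8 dirs for brackets.
Dir NW: edge -> no flip
Dir N: edge -> no flip
Dir NE: edge -> no flip
Dir W: first cell '.' (not opp) -> no flip
Dir E: first cell '.' (not opp) -> no flip
Dir SW: first cell 'B' (not opp) -> no flip
Dir S: opp run (1,3) capped by B -> flip
Dir SE: first cell '.' (not opp) -> no flip
All flips: (1,3)

Answer: ...B..
..BB..
..WB..
BBBW..
....W.
.....W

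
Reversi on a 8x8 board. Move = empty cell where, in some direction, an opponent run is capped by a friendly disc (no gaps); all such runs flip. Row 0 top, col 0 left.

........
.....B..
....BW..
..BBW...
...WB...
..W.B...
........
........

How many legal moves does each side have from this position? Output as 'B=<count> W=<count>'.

Answer: B=4 W=8

Derivation:
-- B to move --
(1,4): no bracket -> illegal
(1,6): no bracket -> illegal
(2,3): no bracket -> illegal
(2,6): flips 1 -> legal
(3,5): flips 2 -> legal
(3,6): no bracket -> illegal
(4,1): no bracket -> illegal
(4,2): flips 1 -> legal
(4,5): no bracket -> illegal
(5,1): no bracket -> illegal
(5,3): flips 1 -> legal
(6,1): no bracket -> illegal
(6,2): no bracket -> illegal
(6,3): no bracket -> illegal
B mobility = 4
-- W to move --
(0,4): no bracket -> illegal
(0,5): flips 1 -> legal
(0,6): no bracket -> illegal
(1,3): no bracket -> illegal
(1,4): flips 1 -> legal
(1,6): no bracket -> illegal
(2,1): flips 1 -> legal
(2,2): no bracket -> illegal
(2,3): flips 2 -> legal
(2,6): no bracket -> illegal
(3,1): flips 2 -> legal
(3,5): no bracket -> illegal
(4,1): no bracket -> illegal
(4,2): no bracket -> illegal
(4,5): flips 1 -> legal
(5,3): no bracket -> illegal
(5,5): no bracket -> illegal
(6,3): no bracket -> illegal
(6,4): flips 2 -> legal
(6,5): flips 1 -> legal
W mobility = 8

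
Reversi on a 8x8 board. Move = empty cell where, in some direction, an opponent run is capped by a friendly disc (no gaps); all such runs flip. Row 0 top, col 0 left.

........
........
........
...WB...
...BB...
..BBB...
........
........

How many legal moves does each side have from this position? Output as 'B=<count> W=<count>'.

-- B to move --
(2,2): flips 1 -> legal
(2,3): flips 1 -> legal
(2,4): no bracket -> illegal
(3,2): flips 1 -> legal
(4,2): no bracket -> illegal
B mobility = 3
-- W to move --
(2,3): no bracket -> illegal
(2,4): no bracket -> illegal
(2,5): no bracket -> illegal
(3,2): no bracket -> illegal
(3,5): flips 1 -> legal
(4,1): no bracket -> illegal
(4,2): no bracket -> illegal
(4,5): no bracket -> illegal
(5,1): no bracket -> illegal
(5,5): flips 1 -> legal
(6,1): no bracket -> illegal
(6,2): no bracket -> illegal
(6,3): flips 2 -> legal
(6,4): no bracket -> illegal
(6,5): no bracket -> illegal
W mobility = 3

Answer: B=3 W=3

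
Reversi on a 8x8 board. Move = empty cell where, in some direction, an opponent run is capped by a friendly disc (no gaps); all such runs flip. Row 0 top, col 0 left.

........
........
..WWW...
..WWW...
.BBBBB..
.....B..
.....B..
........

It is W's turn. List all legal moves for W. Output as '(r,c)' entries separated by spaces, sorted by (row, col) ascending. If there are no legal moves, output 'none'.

(3,0): no bracket -> illegal
(3,1): no bracket -> illegal
(3,5): no bracket -> illegal
(3,6): no bracket -> illegal
(4,0): no bracket -> illegal
(4,6): no bracket -> illegal
(5,0): flips 1 -> legal
(5,1): flips 1 -> legal
(5,2): flips 2 -> legal
(5,3): flips 1 -> legal
(5,4): flips 2 -> legal
(5,6): flips 1 -> legal
(6,4): no bracket -> illegal
(6,6): flips 2 -> legal
(7,4): no bracket -> illegal
(7,5): no bracket -> illegal
(7,6): no bracket -> illegal

Answer: (5,0) (5,1) (5,2) (5,3) (5,4) (5,6) (6,6)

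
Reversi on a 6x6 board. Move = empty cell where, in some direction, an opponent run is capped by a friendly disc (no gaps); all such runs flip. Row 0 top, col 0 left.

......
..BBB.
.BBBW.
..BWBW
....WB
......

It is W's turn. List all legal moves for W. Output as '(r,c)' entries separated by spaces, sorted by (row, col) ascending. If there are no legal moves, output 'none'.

(0,1): no bracket -> illegal
(0,2): flips 1 -> legal
(0,3): flips 2 -> legal
(0,4): flips 1 -> legal
(0,5): no bracket -> illegal
(1,0): no bracket -> illegal
(1,1): flips 1 -> legal
(1,5): no bracket -> illegal
(2,0): flips 3 -> legal
(2,5): no bracket -> illegal
(3,0): no bracket -> illegal
(3,1): flips 1 -> legal
(4,1): no bracket -> illegal
(4,2): no bracket -> illegal
(4,3): no bracket -> illegal
(5,4): no bracket -> illegal
(5,5): flips 1 -> legal

Answer: (0,2) (0,3) (0,4) (1,1) (2,0) (3,1) (5,5)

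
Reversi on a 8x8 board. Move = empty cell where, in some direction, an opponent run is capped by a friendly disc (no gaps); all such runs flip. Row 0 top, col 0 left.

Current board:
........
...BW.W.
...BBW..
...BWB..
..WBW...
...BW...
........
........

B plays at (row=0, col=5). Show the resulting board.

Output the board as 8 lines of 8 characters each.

Answer: .....B..
...BB.W.
...BBW..
...BWB..
..WBW...
...BW...
........
........

Derivation:
Place B at (0,5); scan 8 dirs for brackets.
Dir NW: edge -> no flip
Dir N: edge -> no flip
Dir NE: edge -> no flip
Dir W: first cell '.' (not opp) -> no flip
Dir E: first cell '.' (not opp) -> no flip
Dir SW: opp run (1,4) capped by B -> flip
Dir S: first cell '.' (not opp) -> no flip
Dir SE: opp run (1,6), next='.' -> no flip
All flips: (1,4)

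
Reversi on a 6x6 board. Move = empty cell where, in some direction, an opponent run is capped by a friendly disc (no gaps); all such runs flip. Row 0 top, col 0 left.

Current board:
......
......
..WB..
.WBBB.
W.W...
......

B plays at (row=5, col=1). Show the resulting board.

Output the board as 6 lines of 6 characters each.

Answer: ......
......
..WB..
.WBBB.
W.B...
.B....

Derivation:
Place B at (5,1); scan 8 dirs for brackets.
Dir NW: opp run (4,0), next=edge -> no flip
Dir N: first cell '.' (not opp) -> no flip
Dir NE: opp run (4,2) capped by B -> flip
Dir W: first cell '.' (not opp) -> no flip
Dir E: first cell '.' (not opp) -> no flip
Dir SW: edge -> no flip
Dir S: edge -> no flip
Dir SE: edge -> no flip
All flips: (4,2)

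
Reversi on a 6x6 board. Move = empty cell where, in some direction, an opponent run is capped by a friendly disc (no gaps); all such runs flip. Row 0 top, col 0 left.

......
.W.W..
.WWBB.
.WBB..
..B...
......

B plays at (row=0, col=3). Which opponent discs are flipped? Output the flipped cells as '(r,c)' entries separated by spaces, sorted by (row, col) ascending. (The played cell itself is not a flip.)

Dir NW: edge -> no flip
Dir N: edge -> no flip
Dir NE: edge -> no flip
Dir W: first cell '.' (not opp) -> no flip
Dir E: first cell '.' (not opp) -> no flip
Dir SW: first cell '.' (not opp) -> no flip
Dir S: opp run (1,3) capped by B -> flip
Dir SE: first cell '.' (not opp) -> no flip

Answer: (1,3)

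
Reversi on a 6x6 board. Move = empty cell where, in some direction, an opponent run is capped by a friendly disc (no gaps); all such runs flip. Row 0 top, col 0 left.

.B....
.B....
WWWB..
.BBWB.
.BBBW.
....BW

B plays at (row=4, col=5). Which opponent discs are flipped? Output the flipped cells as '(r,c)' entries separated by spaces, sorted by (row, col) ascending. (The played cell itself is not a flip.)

Answer: (4,4)

Derivation:
Dir NW: first cell 'B' (not opp) -> no flip
Dir N: first cell '.' (not opp) -> no flip
Dir NE: edge -> no flip
Dir W: opp run (4,4) capped by B -> flip
Dir E: edge -> no flip
Dir SW: first cell 'B' (not opp) -> no flip
Dir S: opp run (5,5), next=edge -> no flip
Dir SE: edge -> no flip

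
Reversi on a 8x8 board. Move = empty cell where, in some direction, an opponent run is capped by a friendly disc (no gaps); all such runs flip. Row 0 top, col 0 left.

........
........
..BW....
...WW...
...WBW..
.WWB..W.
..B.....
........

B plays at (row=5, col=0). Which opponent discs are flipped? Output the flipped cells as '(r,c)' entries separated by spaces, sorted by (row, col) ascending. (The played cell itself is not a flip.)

Dir NW: edge -> no flip
Dir N: first cell '.' (not opp) -> no flip
Dir NE: first cell '.' (not opp) -> no flip
Dir W: edge -> no flip
Dir E: opp run (5,1) (5,2) capped by B -> flip
Dir SW: edge -> no flip
Dir S: first cell '.' (not opp) -> no flip
Dir SE: first cell '.' (not opp) -> no flip

Answer: (5,1) (5,2)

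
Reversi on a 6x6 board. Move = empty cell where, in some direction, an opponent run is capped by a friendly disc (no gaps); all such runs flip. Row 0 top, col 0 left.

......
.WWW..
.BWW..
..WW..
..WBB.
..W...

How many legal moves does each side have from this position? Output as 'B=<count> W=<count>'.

Answer: B=5 W=9

Derivation:
-- B to move --
(0,0): flips 3 -> legal
(0,1): flips 1 -> legal
(0,2): no bracket -> illegal
(0,3): flips 4 -> legal
(0,4): no bracket -> illegal
(1,0): no bracket -> illegal
(1,4): no bracket -> illegal
(2,0): no bracket -> illegal
(2,4): flips 2 -> legal
(3,1): no bracket -> illegal
(3,4): no bracket -> illegal
(4,1): flips 1 -> legal
(5,1): no bracket -> illegal
(5,3): no bracket -> illegal
B mobility = 5
-- W to move --
(1,0): flips 1 -> legal
(2,0): flips 1 -> legal
(3,0): flips 1 -> legal
(3,1): flips 1 -> legal
(3,4): flips 1 -> legal
(3,5): no bracket -> illegal
(4,5): flips 2 -> legal
(5,3): flips 1 -> legal
(5,4): flips 1 -> legal
(5,5): flips 1 -> legal
W mobility = 9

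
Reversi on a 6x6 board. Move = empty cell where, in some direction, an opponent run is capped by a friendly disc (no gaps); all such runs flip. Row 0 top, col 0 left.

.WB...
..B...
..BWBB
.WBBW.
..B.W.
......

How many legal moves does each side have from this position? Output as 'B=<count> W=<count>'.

Answer: B=11 W=8

Derivation:
-- B to move --
(0,0): flips 1 -> legal
(1,0): no bracket -> illegal
(1,1): no bracket -> illegal
(1,3): flips 1 -> legal
(1,4): flips 1 -> legal
(2,0): flips 1 -> legal
(2,1): no bracket -> illegal
(3,0): flips 1 -> legal
(3,5): flips 1 -> legal
(4,0): flips 1 -> legal
(4,1): no bracket -> illegal
(4,3): flips 1 -> legal
(4,5): flips 2 -> legal
(5,3): no bracket -> illegal
(5,4): flips 2 -> legal
(5,5): flips 1 -> legal
B mobility = 11
-- W to move --
(0,3): flips 1 -> legal
(1,1): flips 2 -> legal
(1,3): flips 1 -> legal
(1,4): flips 1 -> legal
(1,5): no bracket -> illegal
(2,1): flips 1 -> legal
(3,5): no bracket -> illegal
(4,1): flips 1 -> legal
(4,3): flips 1 -> legal
(5,1): no bracket -> illegal
(5,2): no bracket -> illegal
(5,3): flips 1 -> legal
W mobility = 8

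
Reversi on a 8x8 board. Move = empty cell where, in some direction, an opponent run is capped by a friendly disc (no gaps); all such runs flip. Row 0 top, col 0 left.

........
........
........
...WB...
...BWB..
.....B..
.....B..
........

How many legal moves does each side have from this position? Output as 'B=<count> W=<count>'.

-- B to move --
(2,2): flips 2 -> legal
(2,3): flips 1 -> legal
(2,4): no bracket -> illegal
(3,2): flips 1 -> legal
(3,5): no bracket -> illegal
(4,2): no bracket -> illegal
(5,3): no bracket -> illegal
(5,4): flips 1 -> legal
B mobility = 4
-- W to move --
(2,3): no bracket -> illegal
(2,4): flips 1 -> legal
(2,5): no bracket -> illegal
(3,2): no bracket -> illegal
(3,5): flips 1 -> legal
(3,6): no bracket -> illegal
(4,2): flips 1 -> legal
(4,6): flips 1 -> legal
(5,2): no bracket -> illegal
(5,3): flips 1 -> legal
(5,4): no bracket -> illegal
(5,6): no bracket -> illegal
(6,4): no bracket -> illegal
(6,6): flips 1 -> legal
(7,4): no bracket -> illegal
(7,5): no bracket -> illegal
(7,6): no bracket -> illegal
W mobility = 6

Answer: B=4 W=6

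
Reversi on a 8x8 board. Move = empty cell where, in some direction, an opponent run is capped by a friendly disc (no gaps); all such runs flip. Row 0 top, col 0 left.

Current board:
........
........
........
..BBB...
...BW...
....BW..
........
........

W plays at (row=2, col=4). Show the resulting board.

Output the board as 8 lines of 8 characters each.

Place W at (2,4); scan 8 dirs for brackets.
Dir NW: first cell '.' (not opp) -> no flip
Dir N: first cell '.' (not opp) -> no flip
Dir NE: first cell '.' (not opp) -> no flip
Dir W: first cell '.' (not opp) -> no flip
Dir E: first cell '.' (not opp) -> no flip
Dir SW: opp run (3,3), next='.' -> no flip
Dir S: opp run (3,4) capped by W -> flip
Dir SE: first cell '.' (not opp) -> no flip
All flips: (3,4)

Answer: ........
........
....W...
..BBW...
...BW...
....BW..
........
........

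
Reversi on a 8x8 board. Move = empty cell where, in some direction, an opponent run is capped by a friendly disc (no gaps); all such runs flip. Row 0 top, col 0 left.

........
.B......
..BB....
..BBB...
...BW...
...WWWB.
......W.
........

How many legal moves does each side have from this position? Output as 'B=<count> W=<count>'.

-- B to move --
(3,5): no bracket -> illegal
(4,2): no bracket -> illegal
(4,5): flips 1 -> legal
(4,6): no bracket -> illegal
(5,2): flips 3 -> legal
(5,7): no bracket -> illegal
(6,2): no bracket -> illegal
(6,3): flips 1 -> legal
(6,4): flips 2 -> legal
(6,5): flips 1 -> legal
(6,7): no bracket -> illegal
(7,5): no bracket -> illegal
(7,6): flips 1 -> legal
(7,7): flips 3 -> legal
B mobility = 7
-- W to move --
(0,0): flips 3 -> legal
(0,1): no bracket -> illegal
(0,2): no bracket -> illegal
(1,0): no bracket -> illegal
(1,2): no bracket -> illegal
(1,3): flips 3 -> legal
(1,4): no bracket -> illegal
(2,0): no bracket -> illegal
(2,1): flips 2 -> legal
(2,4): flips 1 -> legal
(2,5): no bracket -> illegal
(3,1): no bracket -> illegal
(3,5): no bracket -> illegal
(4,1): no bracket -> illegal
(4,2): flips 1 -> legal
(4,5): no bracket -> illegal
(4,6): flips 1 -> legal
(4,7): no bracket -> illegal
(5,2): no bracket -> illegal
(5,7): flips 1 -> legal
(6,5): no bracket -> illegal
(6,7): no bracket -> illegal
W mobility = 7

Answer: B=7 W=7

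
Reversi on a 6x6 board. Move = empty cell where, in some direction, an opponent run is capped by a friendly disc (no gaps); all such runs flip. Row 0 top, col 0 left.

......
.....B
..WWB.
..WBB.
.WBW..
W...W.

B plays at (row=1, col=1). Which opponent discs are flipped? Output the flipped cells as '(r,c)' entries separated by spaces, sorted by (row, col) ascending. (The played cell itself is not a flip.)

Dir NW: first cell '.' (not opp) -> no flip
Dir N: first cell '.' (not opp) -> no flip
Dir NE: first cell '.' (not opp) -> no flip
Dir W: first cell '.' (not opp) -> no flip
Dir E: first cell '.' (not opp) -> no flip
Dir SW: first cell '.' (not opp) -> no flip
Dir S: first cell '.' (not opp) -> no flip
Dir SE: opp run (2,2) capped by B -> flip

Answer: (2,2)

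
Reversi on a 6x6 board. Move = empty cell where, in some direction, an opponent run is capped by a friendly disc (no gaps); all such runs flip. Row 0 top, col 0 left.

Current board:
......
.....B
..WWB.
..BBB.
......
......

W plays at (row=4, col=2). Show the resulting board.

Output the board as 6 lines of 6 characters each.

Place W at (4,2); scan 8 dirs for brackets.
Dir NW: first cell '.' (not opp) -> no flip
Dir N: opp run (3,2) capped by W -> flip
Dir NE: opp run (3,3) (2,4) (1,5), next=edge -> no flip
Dir W: first cell '.' (not opp) -> no flip
Dir E: first cell '.' (not opp) -> no flip
Dir SW: first cell '.' (not opp) -> no flip
Dir S: first cell '.' (not opp) -> no flip
Dir SE: first cell '.' (not opp) -> no flip
All flips: (3,2)

Answer: ......
.....B
..WWB.
..WBB.
..W...
......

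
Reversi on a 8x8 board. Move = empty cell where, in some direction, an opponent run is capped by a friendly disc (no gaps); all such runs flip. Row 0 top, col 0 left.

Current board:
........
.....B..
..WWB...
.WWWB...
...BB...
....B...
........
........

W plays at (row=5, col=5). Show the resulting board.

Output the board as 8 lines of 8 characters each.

Answer: ........
.....B..
..WWB...
.WWWB...
...BW...
....BW..
........
........

Derivation:
Place W at (5,5); scan 8 dirs for brackets.
Dir NW: opp run (4,4) capped by W -> flip
Dir N: first cell '.' (not opp) -> no flip
Dir NE: first cell '.' (not opp) -> no flip
Dir W: opp run (5,4), next='.' -> no flip
Dir E: first cell '.' (not opp) -> no flip
Dir SW: first cell '.' (not opp) -> no flip
Dir S: first cell '.' (not opp) -> no flip
Dir SE: first cell '.' (not opp) -> no flip
All flips: (4,4)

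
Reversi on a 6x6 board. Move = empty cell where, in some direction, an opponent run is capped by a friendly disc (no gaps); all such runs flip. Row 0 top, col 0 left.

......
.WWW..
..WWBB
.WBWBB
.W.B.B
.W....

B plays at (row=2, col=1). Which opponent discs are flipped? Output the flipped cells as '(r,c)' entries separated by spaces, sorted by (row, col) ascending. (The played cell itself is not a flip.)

Dir NW: first cell '.' (not opp) -> no flip
Dir N: opp run (1,1), next='.' -> no flip
Dir NE: opp run (1,2), next='.' -> no flip
Dir W: first cell '.' (not opp) -> no flip
Dir E: opp run (2,2) (2,3) capped by B -> flip
Dir SW: first cell '.' (not opp) -> no flip
Dir S: opp run (3,1) (4,1) (5,1), next=edge -> no flip
Dir SE: first cell 'B' (not opp) -> no flip

Answer: (2,2) (2,3)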